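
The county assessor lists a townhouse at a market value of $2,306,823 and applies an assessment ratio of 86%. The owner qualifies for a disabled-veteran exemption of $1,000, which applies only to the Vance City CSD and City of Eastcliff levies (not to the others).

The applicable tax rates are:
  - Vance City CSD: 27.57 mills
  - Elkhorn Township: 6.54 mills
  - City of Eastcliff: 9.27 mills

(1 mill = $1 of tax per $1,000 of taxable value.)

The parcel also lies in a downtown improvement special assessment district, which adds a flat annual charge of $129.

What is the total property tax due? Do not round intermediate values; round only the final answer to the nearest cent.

$86,152.34

Assessed value = $2,306,823 × 0.86 = $1,983,867.78
Vance City CSD: ($1,983,867.78 − $1,000) × 0.02757 = $1,982,867.78 × 0.02757 = $54,667.6646946
Elkhorn Township: $1,983,867.78 × 0.00654 = $12,974.4952812
City of Eastcliff: ($1,983,867.78 − $1,000) × 0.00927 = $1,982,867.78 × 0.00927 = $18,381.1843206
Levies subtotal = $86,023.3442964
Total = $86,023.3442964 + $129 = $86,152.3442964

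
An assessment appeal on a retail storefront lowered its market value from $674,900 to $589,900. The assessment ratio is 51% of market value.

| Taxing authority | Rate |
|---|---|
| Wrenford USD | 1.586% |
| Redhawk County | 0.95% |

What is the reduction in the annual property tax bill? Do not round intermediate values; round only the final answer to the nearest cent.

$1,099.36

Old assessed value = $674,900 × 0.51 = $344,199
New assessed value = $589,900 × 0.51 = $300,849
Combined rate = 0.01586 + 0.0095 = 0.02536
Old tax = $344,199 × 0.02536 = $8,728.88664
New tax = $300,849 × 0.02536 = $7,629.53064
Reduction = $8,728.88664 − $7,629.53064 = $1,099.356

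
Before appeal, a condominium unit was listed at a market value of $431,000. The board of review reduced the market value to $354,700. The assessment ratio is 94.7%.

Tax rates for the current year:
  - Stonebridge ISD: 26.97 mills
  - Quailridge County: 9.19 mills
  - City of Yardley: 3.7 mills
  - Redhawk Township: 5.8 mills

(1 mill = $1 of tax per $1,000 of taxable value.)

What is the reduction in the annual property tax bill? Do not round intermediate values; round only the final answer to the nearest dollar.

$3,299

Old assessed value = $431,000 × 0.947 = $408,157
New assessed value = $354,700 × 0.947 = $335,900.9
Combined rate = 0.02697 + 0.00919 + 0.0037 + 0.0058 = 0.04566
Old tax = $408,157 × 0.04566 = $18,636.44862
New tax = $335,900.9 × 0.04566 = $15,337.235094
Reduction = $18,636.44862 − $15,337.235094 = $3,299.213526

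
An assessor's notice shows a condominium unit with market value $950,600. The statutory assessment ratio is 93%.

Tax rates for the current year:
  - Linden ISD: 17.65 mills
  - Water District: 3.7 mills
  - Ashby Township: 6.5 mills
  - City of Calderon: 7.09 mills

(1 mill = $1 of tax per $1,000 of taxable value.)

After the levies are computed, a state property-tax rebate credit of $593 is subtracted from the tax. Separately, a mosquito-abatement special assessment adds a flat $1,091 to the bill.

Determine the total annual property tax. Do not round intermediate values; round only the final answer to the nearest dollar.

Assessed value = $950,600 × 0.93 = $884,058
Linden ISD: $884,058 × 0.01765 = $15,603.6237
Water District: $884,058 × 0.0037 = $3,271.0146
Ashby Township: $884,058 × 0.0065 = $5,746.377
City of Calderon: $884,058 × 0.00709 = $6,267.97122
Levies subtotal = $30,888.98652
After credit = $30,888.98652 − $593 = $30,295.98652
Total = $30,295.98652 + $1,091 = $31,386.98652

$31,387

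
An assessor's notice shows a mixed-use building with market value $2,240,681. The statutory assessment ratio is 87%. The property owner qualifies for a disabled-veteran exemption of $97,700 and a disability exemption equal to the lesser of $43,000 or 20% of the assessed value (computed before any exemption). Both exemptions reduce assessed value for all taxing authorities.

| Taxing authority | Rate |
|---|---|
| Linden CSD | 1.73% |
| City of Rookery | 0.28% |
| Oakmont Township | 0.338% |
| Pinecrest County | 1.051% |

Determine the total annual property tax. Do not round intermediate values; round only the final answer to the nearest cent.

$61,477.46

Assessed value = $2,240,681 × 0.87 = $1,949,392.47
Disability exemption = min($43,000, 20% × $1,949,392.47) = min($43,000, $389,878.494) = $43,000 (dollar cap binds)
Taxable value = $1,949,392.47 − $97,700 − $43,000 = $1,808,692.47
Linden CSD: $1,808,692.47 × 0.0173 = $31,290.379731
City of Rookery: $1,808,692.47 × 0.0028 = $5,064.338916
Oakmont Township: $1,808,692.47 × 0.00338 = $6,113.3805486
Pinecrest County: $1,808,692.47 × 0.01051 = $19,009.3578597
Total = $61,477.4570553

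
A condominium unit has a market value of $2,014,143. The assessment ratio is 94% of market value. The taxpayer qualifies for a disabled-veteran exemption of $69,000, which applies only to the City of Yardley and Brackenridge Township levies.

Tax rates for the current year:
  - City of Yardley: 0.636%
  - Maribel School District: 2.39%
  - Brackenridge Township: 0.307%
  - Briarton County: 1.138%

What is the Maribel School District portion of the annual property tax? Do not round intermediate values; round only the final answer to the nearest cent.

$45,249.74

Assessed value = $2,014,143 × 0.94 = $1,893,294.42
Maribel School District taxable value = $1,893,294.42 (exemption does not apply)
Maribel School District levy = $1,893,294.42 × 0.0239 = $45,249.736638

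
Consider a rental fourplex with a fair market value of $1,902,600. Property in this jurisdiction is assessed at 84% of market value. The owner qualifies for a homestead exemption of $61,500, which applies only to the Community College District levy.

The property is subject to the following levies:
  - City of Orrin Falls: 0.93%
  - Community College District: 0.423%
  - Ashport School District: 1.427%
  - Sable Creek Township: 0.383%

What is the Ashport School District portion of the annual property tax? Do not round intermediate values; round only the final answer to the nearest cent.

$22,806.09

Assessed value = $1,902,600 × 0.84 = $1,598,184
Ashport School District taxable value = $1,598,184 (exemption does not apply)
Ashport School District levy = $1,598,184 × 0.01427 = $22,806.08568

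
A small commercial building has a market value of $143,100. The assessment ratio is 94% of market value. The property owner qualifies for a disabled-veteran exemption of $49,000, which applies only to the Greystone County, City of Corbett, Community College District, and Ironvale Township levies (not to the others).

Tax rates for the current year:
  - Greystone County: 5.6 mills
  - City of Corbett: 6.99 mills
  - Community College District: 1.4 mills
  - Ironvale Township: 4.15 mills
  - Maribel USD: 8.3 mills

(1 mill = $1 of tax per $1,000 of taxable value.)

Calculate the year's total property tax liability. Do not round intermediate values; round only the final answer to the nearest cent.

Assessed value = $143,100 × 0.94 = $134,514
Greystone County: ($134,514 − $49,000) × 0.0056 = $85,514 × 0.0056 = $478.8784
City of Corbett: ($134,514 − $49,000) × 0.00699 = $85,514 × 0.00699 = $597.74286
Community College District: ($134,514 − $49,000) × 0.0014 = $85,514 × 0.0014 = $119.7196
Ironvale Township: ($134,514 − $49,000) × 0.00415 = $85,514 × 0.00415 = $354.8831
Maribel USD: $134,514 × 0.0083 = $1,116.4662
Total = $2,667.69016

$2,667.69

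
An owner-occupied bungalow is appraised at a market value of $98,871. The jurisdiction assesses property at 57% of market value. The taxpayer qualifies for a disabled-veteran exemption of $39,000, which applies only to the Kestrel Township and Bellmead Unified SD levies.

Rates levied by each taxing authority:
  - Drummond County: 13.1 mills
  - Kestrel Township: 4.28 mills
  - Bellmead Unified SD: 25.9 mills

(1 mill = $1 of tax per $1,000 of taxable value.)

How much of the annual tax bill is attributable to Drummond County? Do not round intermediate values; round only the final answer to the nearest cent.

$738.27

Assessed value = $98,871 × 0.57 = $56,356.47
Drummond County taxable value = $56,356.47 (exemption does not apply)
Drummond County levy = $56,356.47 × 0.0131 = $738.269757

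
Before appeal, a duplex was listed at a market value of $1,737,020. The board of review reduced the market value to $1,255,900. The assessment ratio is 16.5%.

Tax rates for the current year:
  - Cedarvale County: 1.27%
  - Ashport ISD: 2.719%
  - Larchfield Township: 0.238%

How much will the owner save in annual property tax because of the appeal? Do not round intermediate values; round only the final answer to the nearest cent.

$3,355.60

Old assessed value = $1,737,020 × 0.165 = $286,608.3
New assessed value = $1,255,900 × 0.165 = $207,223.5
Combined rate = 0.0127 + 0.02719 + 0.00238 = 0.04227
Old tax = $286,608.3 × 0.04227 = $12,114.932841
New tax = $207,223.5 × 0.04227 = $8,759.337345
Reduction = $12,114.932841 − $8,759.337345 = $3,355.595496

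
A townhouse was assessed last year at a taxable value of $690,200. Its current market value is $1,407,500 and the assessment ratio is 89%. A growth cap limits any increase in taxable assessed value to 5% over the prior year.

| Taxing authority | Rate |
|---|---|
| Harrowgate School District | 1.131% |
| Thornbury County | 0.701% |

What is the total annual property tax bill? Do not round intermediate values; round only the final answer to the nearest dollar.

Uncapped assessed value = $1,407,500 × 0.89 = $1,252,675
Cap limit = $690,200 × 1.05 = $724,710
Taxable assessed value = min($1,252,675, $724,710) = $724,710 (cap binds)
Harrowgate School District: $724,710 × 0.01131 = $8,196.4701
Thornbury County: $724,710 × 0.00701 = $5,080.2171
Total = $13,276.6872

$13,277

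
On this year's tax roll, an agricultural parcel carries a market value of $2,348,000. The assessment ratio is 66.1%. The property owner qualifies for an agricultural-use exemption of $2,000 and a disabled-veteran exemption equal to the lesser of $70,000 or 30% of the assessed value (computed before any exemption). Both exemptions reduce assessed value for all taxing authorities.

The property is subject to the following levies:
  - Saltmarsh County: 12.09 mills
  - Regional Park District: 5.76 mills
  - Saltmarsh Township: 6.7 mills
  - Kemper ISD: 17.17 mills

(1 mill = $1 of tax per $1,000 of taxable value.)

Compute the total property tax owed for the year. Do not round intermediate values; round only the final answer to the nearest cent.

Assessed value = $2,348,000 × 0.661 = $1,552,028
Disabled-veteran exemption = min($70,000, 30% × $1,552,028) = min($70,000, $465,608.4) = $70,000 (dollar cap binds)
Taxable value = $1,552,028 − $2,000 − $70,000 = $1,480,028
Saltmarsh County: $1,480,028 × 0.01209 = $17,893.53852
Regional Park District: $1,480,028 × 0.00576 = $8,524.96128
Saltmarsh Township: $1,480,028 × 0.0067 = $9,916.1876
Kemper ISD: $1,480,028 × 0.01717 = $25,412.08076
Total = $61,746.76816

$61,746.77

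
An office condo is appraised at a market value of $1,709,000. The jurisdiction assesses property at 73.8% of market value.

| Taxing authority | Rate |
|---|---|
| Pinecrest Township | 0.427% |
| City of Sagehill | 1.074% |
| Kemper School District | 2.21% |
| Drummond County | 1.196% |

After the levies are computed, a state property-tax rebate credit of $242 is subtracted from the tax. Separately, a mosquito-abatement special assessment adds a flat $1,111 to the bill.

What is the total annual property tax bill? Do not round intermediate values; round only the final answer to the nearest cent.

Assessed value = $1,709,000 × 0.738 = $1,261,242
Pinecrest Township: $1,261,242 × 0.00427 = $5,385.50334
City of Sagehill: $1,261,242 × 0.01074 = $13,545.73908
Kemper School District: $1,261,242 × 0.0221 = $27,873.4482
Drummond County: $1,261,242 × 0.01196 = $15,084.45432
Levies subtotal = $61,889.14494
After credit = $61,889.14494 − $242 = $61,647.14494
Total = $61,647.14494 + $1,111 = $62,758.14494

$62,758.14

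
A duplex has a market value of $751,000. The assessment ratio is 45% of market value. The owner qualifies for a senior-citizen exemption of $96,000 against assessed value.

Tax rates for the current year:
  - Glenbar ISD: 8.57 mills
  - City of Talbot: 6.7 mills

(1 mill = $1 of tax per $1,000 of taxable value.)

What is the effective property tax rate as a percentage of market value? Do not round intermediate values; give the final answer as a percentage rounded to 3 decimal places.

0.492%

Assessed value = $751,000 × 0.45 = $337,950
Taxable value = $337,950 − $96,000 = $241,950
Glenbar ISD: $241,950 × 0.00857 = $2,073.5115
City of Talbot: $241,950 × 0.0067 = $1,621.065
Total tax = $3,694.5765
Effective rate = $3,694.5765 ÷ $751,000 = 0.492% of market value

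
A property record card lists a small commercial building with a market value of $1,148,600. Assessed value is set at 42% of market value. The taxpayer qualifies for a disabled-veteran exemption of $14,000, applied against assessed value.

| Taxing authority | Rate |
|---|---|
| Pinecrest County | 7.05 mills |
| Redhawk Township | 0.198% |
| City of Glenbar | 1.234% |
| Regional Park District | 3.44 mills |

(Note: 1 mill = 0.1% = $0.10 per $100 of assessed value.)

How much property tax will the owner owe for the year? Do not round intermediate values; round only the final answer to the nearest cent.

$11,621.30

Assessed value = $1,148,600 × 0.42 = $482,412
Taxable value = $482,412 − $14,000 = $468,412
Pinecrest County: $468,412 × 0.00705 = $3,302.3046
Redhawk Township: $468,412 × 0.00198 = $927.45576
City of Glenbar: $468,412 × 0.01234 = $5,780.20408
Regional Park District: $468,412 × 0.00344 = $1,611.33728
Total = $11,621.30172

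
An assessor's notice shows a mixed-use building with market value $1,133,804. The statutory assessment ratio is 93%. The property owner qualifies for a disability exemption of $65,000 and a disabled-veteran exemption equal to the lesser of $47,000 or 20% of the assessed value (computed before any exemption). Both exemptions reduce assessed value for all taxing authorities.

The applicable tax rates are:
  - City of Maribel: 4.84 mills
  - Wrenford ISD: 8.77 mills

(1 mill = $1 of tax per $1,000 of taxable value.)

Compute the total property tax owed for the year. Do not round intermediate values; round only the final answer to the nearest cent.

$12,826.58

Assessed value = $1,133,804 × 0.93 = $1,054,437.72
Disabled-veteran exemption = min($47,000, 20% × $1,054,437.72) = min($47,000, $210,887.544) = $47,000 (dollar cap binds)
Taxable value = $1,054,437.72 − $65,000 − $47,000 = $942,437.72
City of Maribel: $942,437.72 × 0.00484 = $4,561.3985648
Wrenford ISD: $942,437.72 × 0.00877 = $8,265.1788044
Total = $12,826.5773692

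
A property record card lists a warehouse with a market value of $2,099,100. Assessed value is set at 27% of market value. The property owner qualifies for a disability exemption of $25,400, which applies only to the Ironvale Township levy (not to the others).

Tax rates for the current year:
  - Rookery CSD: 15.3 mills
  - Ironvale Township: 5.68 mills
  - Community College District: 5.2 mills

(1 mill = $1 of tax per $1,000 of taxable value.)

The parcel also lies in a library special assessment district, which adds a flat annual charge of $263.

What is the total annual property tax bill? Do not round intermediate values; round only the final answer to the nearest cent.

$14,956.43

Assessed value = $2,099,100 × 0.27 = $566,757
Rookery CSD: $566,757 × 0.0153 = $8,671.3821
Ironvale Township: ($566,757 − $25,400) × 0.00568 = $541,357 × 0.00568 = $3,074.90776
Community College District: $566,757 × 0.0052 = $2,947.1364
Levies subtotal = $14,693.42626
Total = $14,693.42626 + $263 = $14,956.42626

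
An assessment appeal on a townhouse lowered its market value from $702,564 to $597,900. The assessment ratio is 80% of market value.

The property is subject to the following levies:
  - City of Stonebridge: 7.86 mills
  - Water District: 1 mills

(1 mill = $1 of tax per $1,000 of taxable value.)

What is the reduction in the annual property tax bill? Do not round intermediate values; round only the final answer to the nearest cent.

$741.86

Old assessed value = $702,564 × 0.8 = $562,051.2
New assessed value = $597,900 × 0.8 = $478,320
Combined rate = 0.00786 + 0.001 = 0.00886
Old tax = $562,051.2 × 0.00886 = $4,979.773632
New tax = $478,320 × 0.00886 = $4,237.9152
Reduction = $4,979.773632 − $4,237.9152 = $741.858432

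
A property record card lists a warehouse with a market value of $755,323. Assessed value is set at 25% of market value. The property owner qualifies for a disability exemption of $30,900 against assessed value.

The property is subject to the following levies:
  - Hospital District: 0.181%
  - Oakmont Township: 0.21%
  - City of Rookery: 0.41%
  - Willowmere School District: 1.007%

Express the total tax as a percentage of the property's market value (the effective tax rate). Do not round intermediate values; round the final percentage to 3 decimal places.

0.378%

Assessed value = $755,323 × 0.25 = $188,830.75
Taxable value = $188,830.75 − $30,900 = $157,930.75
Hospital District: $157,930.75 × 0.00181 = $285.8546575
Oakmont Township: $157,930.75 × 0.0021 = $331.654575
City of Rookery: $157,930.75 × 0.0041 = $647.516075
Willowmere School District: $157,930.75 × 0.01007 = $1,590.3626525
Total tax = $2,855.38796
Effective rate = $2,855.38796 ÷ $755,323 = 0.378% of market value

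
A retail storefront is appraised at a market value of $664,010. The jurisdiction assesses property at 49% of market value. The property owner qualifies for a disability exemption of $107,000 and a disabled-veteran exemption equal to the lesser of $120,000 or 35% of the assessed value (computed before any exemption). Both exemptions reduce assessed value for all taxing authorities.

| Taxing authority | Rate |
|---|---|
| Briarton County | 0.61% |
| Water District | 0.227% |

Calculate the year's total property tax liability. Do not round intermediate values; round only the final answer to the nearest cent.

$874.56

Assessed value = $664,010 × 0.49 = $325,364.9
Disabled-veteran exemption = min($120,000, 35% × $325,364.9) = min($120,000, $113,877.715) = $113,877.715 (percentage binds)
Taxable value = $325,364.9 − $107,000 − $113,877.715 = $104,487.185
Briarton County: $104,487.185 × 0.0061 = $637.3718285
Water District: $104,487.185 × 0.00227 = $237.18590995
Total = $874.55773845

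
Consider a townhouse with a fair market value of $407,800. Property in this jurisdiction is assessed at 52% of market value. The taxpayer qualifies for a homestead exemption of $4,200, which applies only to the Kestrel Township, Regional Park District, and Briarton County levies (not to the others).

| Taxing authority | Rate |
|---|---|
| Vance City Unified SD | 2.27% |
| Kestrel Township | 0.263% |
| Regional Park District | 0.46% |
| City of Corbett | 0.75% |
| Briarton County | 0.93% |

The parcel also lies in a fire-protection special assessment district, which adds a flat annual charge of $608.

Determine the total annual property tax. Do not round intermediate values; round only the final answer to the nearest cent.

Assessed value = $407,800 × 0.52 = $212,056
Vance City Unified SD: $212,056 × 0.0227 = $4,813.6712
Kestrel Township: ($212,056 − $4,200) × 0.00263 = $207,856 × 0.00263 = $546.66128
Regional Park District: ($212,056 − $4,200) × 0.0046 = $207,856 × 0.0046 = $956.1376
City of Corbett: $212,056 × 0.0075 = $1,590.42
Briarton County: ($212,056 − $4,200) × 0.0093 = $207,856 × 0.0093 = $1,933.0608
Levies subtotal = $9,839.95088
Total = $9,839.95088 + $608 = $10,447.95088

$10,447.95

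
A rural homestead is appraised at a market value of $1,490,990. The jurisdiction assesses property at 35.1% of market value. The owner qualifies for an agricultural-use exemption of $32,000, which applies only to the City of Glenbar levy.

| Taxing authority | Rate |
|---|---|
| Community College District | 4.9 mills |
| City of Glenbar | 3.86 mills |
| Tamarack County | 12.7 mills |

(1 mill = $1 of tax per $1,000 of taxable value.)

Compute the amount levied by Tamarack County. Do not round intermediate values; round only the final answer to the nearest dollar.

$6,646

Assessed value = $1,490,990 × 0.351 = $523,337.49
Tamarack County taxable value = $523,337.49 (exemption does not apply)
Tamarack County levy = $523,337.49 × 0.0127 = $6,646.386123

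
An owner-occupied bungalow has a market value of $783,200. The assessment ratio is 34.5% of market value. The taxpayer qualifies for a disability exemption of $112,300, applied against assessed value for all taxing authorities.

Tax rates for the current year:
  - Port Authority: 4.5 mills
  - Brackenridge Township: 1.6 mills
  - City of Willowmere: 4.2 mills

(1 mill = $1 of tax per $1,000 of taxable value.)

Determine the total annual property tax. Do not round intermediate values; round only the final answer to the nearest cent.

$1,626.41

Assessed value = $783,200 × 0.345 = $270,204
Taxable value = $270,204 − $112,300 = $157,904
Port Authority: $157,904 × 0.0045 = $710.568
Brackenridge Township: $157,904 × 0.0016 = $252.6464
City of Willowmere: $157,904 × 0.0042 = $663.1968
Total = $710.568 + $252.6464 + $663.1968 = $1,626.4112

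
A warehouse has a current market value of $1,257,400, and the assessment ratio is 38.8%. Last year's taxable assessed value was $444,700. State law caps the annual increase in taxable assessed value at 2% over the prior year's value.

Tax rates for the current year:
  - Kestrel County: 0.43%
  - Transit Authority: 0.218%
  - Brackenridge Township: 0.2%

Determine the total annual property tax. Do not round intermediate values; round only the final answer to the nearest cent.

Uncapped assessed value = $1,257,400 × 0.388 = $487,871.2
Cap limit = $444,700 × 1.02 = $453,594
Taxable assessed value = min($487,871.2, $453,594) = $453,594 (cap binds)
Kestrel County: $453,594 × 0.0043 = $1,950.4542
Transit Authority: $453,594 × 0.00218 = $988.83492
Brackenridge Township: $453,594 × 0.002 = $907.188
Total = $3,846.47712

$3,846.48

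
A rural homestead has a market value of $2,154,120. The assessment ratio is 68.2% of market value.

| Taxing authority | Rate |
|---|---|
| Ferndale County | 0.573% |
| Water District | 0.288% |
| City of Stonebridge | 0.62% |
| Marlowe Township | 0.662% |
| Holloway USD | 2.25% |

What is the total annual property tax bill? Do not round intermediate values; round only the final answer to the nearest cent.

$64,538.00

Assessed value = $2,154,120 × 0.682 = $1,469,109.84
Ferndale County: $1,469,109.84 × 0.00573 = $8,417.9993832
Water District: $1,469,109.84 × 0.00288 = $4,231.0363392
City of Stonebridge: $1,469,109.84 × 0.0062 = $9,108.481008
Marlowe Township: $1,469,109.84 × 0.00662 = $9,725.5071408
Holloway USD: $1,469,109.84 × 0.0225 = $33,054.9714
Total = $8,417.9993832 + $4,231.0363392 + $9,108.481008 + $9,725.5071408 + $33,054.9714 = $64,537.9952712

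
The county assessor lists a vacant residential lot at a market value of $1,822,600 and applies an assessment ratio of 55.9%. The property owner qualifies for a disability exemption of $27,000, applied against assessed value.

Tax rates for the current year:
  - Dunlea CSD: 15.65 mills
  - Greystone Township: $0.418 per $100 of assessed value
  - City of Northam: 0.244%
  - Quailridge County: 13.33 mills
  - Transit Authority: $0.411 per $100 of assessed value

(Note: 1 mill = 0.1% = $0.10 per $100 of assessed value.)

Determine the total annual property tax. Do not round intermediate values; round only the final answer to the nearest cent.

Assessed value = $1,822,600 × 0.559 = $1,018,833.4
Taxable value = $1,018,833.4 − $27,000 = $991,833.4
Dunlea CSD: $991,833.4 × 0.01565 = $15,522.19271
Greystone Township: $991,833.4 × 0.00418 = $4,145.863612
City of Northam: $991,833.4 × 0.00244 = $2,420.073496
Quailridge County: $991,833.4 × 0.01333 = $13,221.139222
Transit Authority: $991,833.4 × 0.00411 = $4,076.435274
Total = $39,385.704314

$39,385.70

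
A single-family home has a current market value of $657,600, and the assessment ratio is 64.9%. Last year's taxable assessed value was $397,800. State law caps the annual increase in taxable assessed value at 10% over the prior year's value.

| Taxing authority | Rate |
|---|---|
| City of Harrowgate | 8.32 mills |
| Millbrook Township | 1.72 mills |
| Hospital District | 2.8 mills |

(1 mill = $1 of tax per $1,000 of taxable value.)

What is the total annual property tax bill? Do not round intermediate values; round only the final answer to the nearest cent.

Uncapped assessed value = $657,600 × 0.649 = $426,782.4
Cap limit = $397,800 × 1.1 = $437,580
Taxable assessed value = min($426,782.4, $437,580) = $426,782.4 (cap does not bind)
City of Harrowgate: $426,782.4 × 0.00832 = $3,550.829568
Millbrook Township: $426,782.4 × 0.00172 = $734.065728
Hospital District: $426,782.4 × 0.0028 = $1,194.99072
Total = $5,479.886016

$5,479.89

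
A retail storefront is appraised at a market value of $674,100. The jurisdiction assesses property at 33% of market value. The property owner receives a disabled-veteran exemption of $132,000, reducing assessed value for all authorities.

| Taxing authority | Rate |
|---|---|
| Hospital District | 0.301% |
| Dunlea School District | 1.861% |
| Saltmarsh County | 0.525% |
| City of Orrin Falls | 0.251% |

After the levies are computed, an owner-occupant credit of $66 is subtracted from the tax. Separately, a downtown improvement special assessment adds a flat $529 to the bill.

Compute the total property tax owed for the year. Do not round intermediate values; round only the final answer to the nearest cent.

Assessed value = $674,100 × 0.33 = $222,453
Taxable value = $222,453 − $132,000 = $90,453
Hospital District: $90,453 × 0.00301 = $272.26353
Dunlea School District: $90,453 × 0.01861 = $1,683.33033
Saltmarsh County: $90,453 × 0.00525 = $474.87825
City of Orrin Falls: $90,453 × 0.00251 = $227.03703
Levies subtotal = $2,657.50914
After credit = $2,657.50914 − $66 = $2,591.50914
Total = $2,591.50914 + $529 = $3,120.50914

$3,120.51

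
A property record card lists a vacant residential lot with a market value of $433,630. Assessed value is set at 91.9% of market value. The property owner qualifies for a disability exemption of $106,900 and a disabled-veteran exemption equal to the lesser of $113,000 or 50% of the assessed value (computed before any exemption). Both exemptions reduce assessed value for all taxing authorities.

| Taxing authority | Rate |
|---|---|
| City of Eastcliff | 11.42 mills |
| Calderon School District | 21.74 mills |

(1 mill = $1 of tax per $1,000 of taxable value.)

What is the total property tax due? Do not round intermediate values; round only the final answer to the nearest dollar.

Assessed value = $433,630 × 0.919 = $398,505.97
Disabled-veteran exemption = min($113,000, 50% × $398,505.97) = min($113,000, $199,252.985) = $113,000 (dollar cap binds)
Taxable value = $398,505.97 − $106,900 − $113,000 = $178,605.97
City of Eastcliff: $178,605.97 × 0.01142 = $2,039.6801774
Calderon School District: $178,605.97 × 0.02174 = $3,882.8937878
Total = $5,922.5739652

$5,923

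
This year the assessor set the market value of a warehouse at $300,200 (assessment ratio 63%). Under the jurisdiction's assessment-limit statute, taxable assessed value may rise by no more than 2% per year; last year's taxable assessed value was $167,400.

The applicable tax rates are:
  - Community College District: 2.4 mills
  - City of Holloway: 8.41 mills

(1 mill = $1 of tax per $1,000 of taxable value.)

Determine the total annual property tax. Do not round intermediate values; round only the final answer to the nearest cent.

$1,845.79

Uncapped assessed value = $300,200 × 0.63 = $189,126
Cap limit = $167,400 × 1.02 = $170,748
Taxable assessed value = min($189,126, $170,748) = $170,748 (cap binds)
Community College District: $170,748 × 0.0024 = $409.7952
City of Holloway: $170,748 × 0.00841 = $1,435.99068
Total = $1,845.78588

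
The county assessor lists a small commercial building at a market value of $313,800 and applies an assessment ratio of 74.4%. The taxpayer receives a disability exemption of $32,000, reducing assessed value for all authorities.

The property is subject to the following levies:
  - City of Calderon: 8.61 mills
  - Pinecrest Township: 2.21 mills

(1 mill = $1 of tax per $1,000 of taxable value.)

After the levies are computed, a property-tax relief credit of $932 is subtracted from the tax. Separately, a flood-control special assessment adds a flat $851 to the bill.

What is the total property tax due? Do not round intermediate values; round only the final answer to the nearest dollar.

Assessed value = $313,800 × 0.744 = $233,467.2
Taxable value = $233,467.2 − $32,000 = $201,467.2
City of Calderon: $201,467.2 × 0.00861 = $1,734.632592
Pinecrest Township: $201,467.2 × 0.00221 = $445.242512
Levies subtotal = $2,179.875104
After credit = $2,179.875104 − $932 = $1,247.875104
Total = $1,247.875104 + $851 = $2,098.875104

$2,099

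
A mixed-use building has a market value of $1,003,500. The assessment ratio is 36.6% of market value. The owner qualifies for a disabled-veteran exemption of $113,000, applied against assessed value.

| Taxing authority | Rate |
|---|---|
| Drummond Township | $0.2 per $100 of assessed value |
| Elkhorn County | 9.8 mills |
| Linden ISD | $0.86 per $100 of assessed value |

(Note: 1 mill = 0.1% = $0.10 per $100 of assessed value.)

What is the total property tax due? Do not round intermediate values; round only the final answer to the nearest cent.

Assessed value = $1,003,500 × 0.366 = $367,281
Taxable value = $367,281 − $113,000 = $254,281
Drummond Township: $254,281 × 0.002 = $508.562
Elkhorn County: $254,281 × 0.0098 = $2,491.9538
Linden ISD: $254,281 × 0.0086 = $2,186.8166
Total = $5,187.3324

$5,187.33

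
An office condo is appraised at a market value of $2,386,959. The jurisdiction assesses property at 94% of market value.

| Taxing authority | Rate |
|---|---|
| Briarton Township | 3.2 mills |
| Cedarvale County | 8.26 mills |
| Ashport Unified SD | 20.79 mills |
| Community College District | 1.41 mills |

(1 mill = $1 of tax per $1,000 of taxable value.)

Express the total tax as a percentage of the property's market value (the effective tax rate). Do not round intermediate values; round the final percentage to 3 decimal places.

3.164%

Assessed value = $2,386,959 × 0.94 = $2,243,741.46
Briarton Township: $2,243,741.46 × 0.0032 = $7,179.972672
Cedarvale County: $2,243,741.46 × 0.00826 = $18,533.3044596
Ashport Unified SD: $2,243,741.46 × 0.02079 = $46,647.3849534
Community College District: $2,243,741.46 × 0.00141 = $3,163.6754586
Total tax = $75,524.3375436
Effective rate = $75,524.3375436 ÷ $2,386,959 = 3.164% of market value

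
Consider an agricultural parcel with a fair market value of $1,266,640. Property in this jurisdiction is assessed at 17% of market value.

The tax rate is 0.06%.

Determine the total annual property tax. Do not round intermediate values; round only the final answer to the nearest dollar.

$129

Assessed value = $1,266,640 × 0.17 = $215,328.8
Tax = $215,328.8 × 0.0006 = $129.19728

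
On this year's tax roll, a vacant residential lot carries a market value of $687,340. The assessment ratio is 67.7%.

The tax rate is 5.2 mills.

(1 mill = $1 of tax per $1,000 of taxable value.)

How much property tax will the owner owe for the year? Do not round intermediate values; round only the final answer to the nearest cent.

Assessed value = $687,340 × 0.677 = $465,329.18
Tax = $465,329.18 × 0.0052 = $2,419.711736

$2,419.71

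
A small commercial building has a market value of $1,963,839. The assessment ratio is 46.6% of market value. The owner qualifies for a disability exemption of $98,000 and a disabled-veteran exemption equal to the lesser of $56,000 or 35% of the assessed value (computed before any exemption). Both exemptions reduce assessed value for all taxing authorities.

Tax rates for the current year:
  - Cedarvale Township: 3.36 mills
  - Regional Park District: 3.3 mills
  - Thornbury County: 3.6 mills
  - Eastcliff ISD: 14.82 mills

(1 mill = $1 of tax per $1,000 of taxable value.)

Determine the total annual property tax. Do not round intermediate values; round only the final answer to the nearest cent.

$19,089.62

Assessed value = $1,963,839 × 0.466 = $915,148.974
Disabled-veteran exemption = min($56,000, 35% × $915,148.974) = min($56,000, $320,302.1409) = $56,000 (dollar cap binds)
Taxable value = $915,148.974 − $98,000 − $56,000 = $761,148.974
Cedarvale Township: $761,148.974 × 0.00336 = $2,557.46055264
Regional Park District: $761,148.974 × 0.0033 = $2,511.7916142
Thornbury County: $761,148.974 × 0.0036 = $2,740.1363064
Eastcliff ISD: $761,148.974 × 0.01482 = $11,280.22779468
Total = $19,089.61626792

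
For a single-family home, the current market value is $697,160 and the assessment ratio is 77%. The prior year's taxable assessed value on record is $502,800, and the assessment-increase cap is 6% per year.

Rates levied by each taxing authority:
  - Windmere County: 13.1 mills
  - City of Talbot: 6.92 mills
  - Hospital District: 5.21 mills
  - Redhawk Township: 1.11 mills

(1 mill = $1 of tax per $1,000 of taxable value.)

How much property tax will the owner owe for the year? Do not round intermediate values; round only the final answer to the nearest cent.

Uncapped assessed value = $697,160 × 0.77 = $536,813.2
Cap limit = $502,800 × 1.06 = $532,968
Taxable assessed value = min($536,813.2, $532,968) = $532,968 (cap binds)
Windmere County: $532,968 × 0.0131 = $6,981.8808
City of Talbot: $532,968 × 0.00692 = $3,688.13856
Hospital District: $532,968 × 0.00521 = $2,776.76328
Redhawk Township: $532,968 × 0.00111 = $591.59448
Total = $14,038.37712

$14,038.38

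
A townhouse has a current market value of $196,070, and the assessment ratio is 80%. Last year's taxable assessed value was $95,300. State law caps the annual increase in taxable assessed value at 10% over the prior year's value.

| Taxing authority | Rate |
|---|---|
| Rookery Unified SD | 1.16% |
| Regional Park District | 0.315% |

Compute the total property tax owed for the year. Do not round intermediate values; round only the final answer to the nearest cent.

$1,546.24

Uncapped assessed value = $196,070 × 0.8 = $156,856
Cap limit = $95,300 × 1.1 = $104,830
Taxable assessed value = min($156,856, $104,830) = $104,830 (cap binds)
Rookery Unified SD: $104,830 × 0.0116 = $1,216.028
Regional Park District: $104,830 × 0.00315 = $330.2145
Total = $1,546.2425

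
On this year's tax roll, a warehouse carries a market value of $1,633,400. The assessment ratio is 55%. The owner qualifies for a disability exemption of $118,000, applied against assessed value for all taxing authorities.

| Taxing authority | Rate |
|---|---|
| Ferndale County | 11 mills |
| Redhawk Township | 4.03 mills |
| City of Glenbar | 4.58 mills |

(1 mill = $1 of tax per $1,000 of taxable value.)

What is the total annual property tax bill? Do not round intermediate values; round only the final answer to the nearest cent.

$15,303.06

Assessed value = $1,633,400 × 0.55 = $898,370
Taxable value = $898,370 − $118,000 = $780,370
Ferndale County: $780,370 × 0.011 = $8,584.07
Redhawk Township: $780,370 × 0.00403 = $3,144.8911
City of Glenbar: $780,370 × 0.00458 = $3,574.0946
Total = $8,584.07 + $3,144.8911 + $3,574.0946 = $15,303.0557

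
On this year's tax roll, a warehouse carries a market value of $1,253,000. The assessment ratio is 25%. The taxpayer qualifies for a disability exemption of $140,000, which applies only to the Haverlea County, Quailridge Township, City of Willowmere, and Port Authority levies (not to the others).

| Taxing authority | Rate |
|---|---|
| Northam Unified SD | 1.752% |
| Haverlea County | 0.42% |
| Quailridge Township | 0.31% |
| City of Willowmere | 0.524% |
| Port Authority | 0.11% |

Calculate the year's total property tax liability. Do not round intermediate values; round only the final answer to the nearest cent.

Assessed value = $1,253,000 × 0.25 = $313,250
Northam Unified SD: $313,250 × 0.01752 = $5,488.14
Haverlea County: ($313,250 − $140,000) × 0.0042 = $173,250 × 0.0042 = $727.65
Quailridge Township: ($313,250 − $140,000) × 0.0031 = $173,250 × 0.0031 = $537.075
City of Willowmere: ($313,250 − $140,000) × 0.00524 = $173,250 × 0.00524 = $907.83
Port Authority: ($313,250 − $140,000) × 0.0011 = $173,250 × 0.0011 = $190.575
Total = $7,851.27

$7,851.27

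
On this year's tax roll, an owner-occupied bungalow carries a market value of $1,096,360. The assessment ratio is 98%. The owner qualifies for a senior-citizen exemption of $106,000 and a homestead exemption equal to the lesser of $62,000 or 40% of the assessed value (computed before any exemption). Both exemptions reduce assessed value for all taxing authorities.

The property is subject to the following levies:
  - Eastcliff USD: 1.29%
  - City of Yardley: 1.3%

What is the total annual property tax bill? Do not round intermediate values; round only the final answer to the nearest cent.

$23,476.61

Assessed value = $1,096,360 × 0.98 = $1,074,432.8
Homestead exemption = min($62,000, 40% × $1,074,432.8) = min($62,000, $429,773.12) = $62,000 (dollar cap binds)
Taxable value = $1,074,432.8 − $106,000 − $62,000 = $906,432.8
Eastcliff USD: $906,432.8 × 0.0129 = $11,692.98312
City of Yardley: $906,432.8 × 0.013 = $11,783.6264
Total = $23,476.60952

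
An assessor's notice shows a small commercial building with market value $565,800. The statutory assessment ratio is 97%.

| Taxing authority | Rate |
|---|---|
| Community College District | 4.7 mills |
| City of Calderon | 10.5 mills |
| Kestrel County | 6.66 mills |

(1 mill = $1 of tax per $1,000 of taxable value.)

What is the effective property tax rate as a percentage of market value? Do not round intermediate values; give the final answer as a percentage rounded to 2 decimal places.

2.12%

Assessed value = $565,800 × 0.97 = $548,826
Community College District: $548,826 × 0.0047 = $2,579.4822
City of Calderon: $548,826 × 0.0105 = $5,762.673
Kestrel County: $548,826 × 0.00666 = $3,655.18116
Total tax = $11,997.33636
Effective rate = $11,997.33636 ÷ $565,800 = 2.12% of market value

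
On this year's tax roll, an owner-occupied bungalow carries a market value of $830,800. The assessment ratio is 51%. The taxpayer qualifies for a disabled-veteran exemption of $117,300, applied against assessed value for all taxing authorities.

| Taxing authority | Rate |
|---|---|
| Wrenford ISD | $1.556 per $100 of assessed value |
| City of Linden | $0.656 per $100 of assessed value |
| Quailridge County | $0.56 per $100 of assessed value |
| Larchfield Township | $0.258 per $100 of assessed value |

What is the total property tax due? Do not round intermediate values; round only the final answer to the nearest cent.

Assessed value = $830,800 × 0.51 = $423,708
Taxable value = $423,708 − $117,300 = $306,408
Wrenford ISD: $306,408 × 0.01556 = $4,767.70848
City of Linden: $306,408 × 0.00656 = $2,010.03648
Quailridge County: $306,408 × 0.0056 = $1,715.8848
Larchfield Township: $306,408 × 0.00258 = $790.53264
Total = $4,767.70848 + $2,010.03648 + $1,715.8848 + $790.53264 = $9,284.1624

$9,284.16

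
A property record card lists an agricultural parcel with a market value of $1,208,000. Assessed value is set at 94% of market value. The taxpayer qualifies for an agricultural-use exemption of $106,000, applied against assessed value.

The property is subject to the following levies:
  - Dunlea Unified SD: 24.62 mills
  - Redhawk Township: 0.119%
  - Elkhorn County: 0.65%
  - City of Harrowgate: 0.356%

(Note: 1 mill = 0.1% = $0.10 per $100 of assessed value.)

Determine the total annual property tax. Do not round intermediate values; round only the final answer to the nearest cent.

Assessed value = $1,208,000 × 0.94 = $1,135,520
Taxable value = $1,135,520 − $106,000 = $1,029,520
Dunlea Unified SD: $1,029,520 × 0.02462 = $25,346.7824
Redhawk Township: $1,029,520 × 0.00119 = $1,225.1288
Elkhorn County: $1,029,520 × 0.0065 = $6,691.88
City of Harrowgate: $1,029,520 × 0.00356 = $3,665.0912
Total = $36,928.8824

$36,928.88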